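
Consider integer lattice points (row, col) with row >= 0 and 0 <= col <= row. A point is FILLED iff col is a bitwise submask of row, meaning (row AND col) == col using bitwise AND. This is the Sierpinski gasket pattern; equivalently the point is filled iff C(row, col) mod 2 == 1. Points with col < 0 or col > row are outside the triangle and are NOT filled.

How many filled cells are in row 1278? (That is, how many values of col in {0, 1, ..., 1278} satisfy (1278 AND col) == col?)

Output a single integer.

Answer: 256

Derivation:
1278 in binary = 10011111110
popcount(1278) = number of 1-bits in 10011111110 = 8
A col c satisfies (1278 AND c) == c iff every set bit of c is also set in 1278; each of the 8 set bits of 1278 can independently be on or off in c.
count = 2^8 = 256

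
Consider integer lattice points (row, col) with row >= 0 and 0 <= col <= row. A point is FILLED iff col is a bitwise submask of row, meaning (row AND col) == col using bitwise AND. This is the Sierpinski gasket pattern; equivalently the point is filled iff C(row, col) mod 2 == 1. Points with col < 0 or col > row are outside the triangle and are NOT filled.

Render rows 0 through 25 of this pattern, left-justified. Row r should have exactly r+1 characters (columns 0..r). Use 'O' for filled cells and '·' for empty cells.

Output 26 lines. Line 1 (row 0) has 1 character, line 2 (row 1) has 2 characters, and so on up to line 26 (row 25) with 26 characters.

Answer: O
OO
O·O
OOOO
O···O
OO··OO
O·O·O·O
OOOOOOOO
O·······O
OO······OO
O·O·····O·O
OOOO····OOOO
O···O···O···O
OO··OO··OO··OO
O·O·O·O·O·O·O·O
OOOOOOOOOOOOOOOO
O···············O
OO··············OO
O·O·············O·O
OOOO············OOOO
O···O···········O···O
OO··OO··········OO··OO
O·O·O·O·········O·O·O·O
OOOOOOOO········OOOOOOOO
O·······O·······O·······O
OO······OO······OO······OO

Derivation:
r0=0: O
r1=1: OO
r2=10: O·O
r3=11: OOOO
r4=100: O···O
r5=101: OO··OO
r6=110: O·O·O·O
r7=111: OOOOOOOO
r8=1000: O·······O
r9=1001: OO······OO
r10=1010: O·O·····O·O
r11=1011: OOOO····OOOO
r12=1100: O···O···O···O
r13=1101: OO··OO··OO··OO
r14=1110: O·O·O·O·O·O·O·O
r15=1111: OOOOOOOOOOOOOOOO
r16=10000: O···············O
r17=10001: OO··············OO
r18=10010: O·O·············O·O
r19=10011: OOOO············OOOO
r20=10100: O···O···········O···O
r21=10101: OO··OO··········OO··OO
r22=10110: O·O·O·O·········O·O·O·O
r23=10111: OOOOOOOO········OOOOOOOO
r24=11000: O·······O·······O·······O
r25=11001: OO······OO······OO······OO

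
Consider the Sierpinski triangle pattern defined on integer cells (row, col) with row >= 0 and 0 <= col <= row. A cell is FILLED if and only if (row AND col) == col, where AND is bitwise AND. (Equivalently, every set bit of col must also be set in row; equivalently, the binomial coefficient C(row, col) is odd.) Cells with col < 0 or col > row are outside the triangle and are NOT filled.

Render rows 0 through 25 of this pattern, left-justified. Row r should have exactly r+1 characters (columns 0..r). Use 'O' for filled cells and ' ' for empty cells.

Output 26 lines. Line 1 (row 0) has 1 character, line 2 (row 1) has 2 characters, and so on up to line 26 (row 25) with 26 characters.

Answer: O
OO
O O
OOOO
O   O
OO  OO
O O O O
OOOOOOOO
O       O
OO      OO
O O     O O
OOOO    OOOO
O   O   O   O
OO  OO  OO  OO
O O O O O O O O
OOOOOOOOOOOOOOOO
O               O
OO              OO
O O             O O
OOOO            OOOO
O   O           O   O
OO  OO          OO  OO
O O O O         O O O O
OOOOOOOO        OOOOOOOO
O       O       O       O
OO      OO      OO      OO

Derivation:
r0=0: O
r1=1: OO
r2=10: O O
r3=11: OOOO
r4=100: O   O
r5=101: OO  OO
r6=110: O O O O
r7=111: OOOOOOOO
r8=1000: O       O
r9=1001: OO      OO
r10=1010: O O     O O
r11=1011: OOOO    OOOO
r12=1100: O   O   O   O
r13=1101: OO  OO  OO  OO
r14=1110: O O O O O O O O
r15=1111: OOOOOOOOOOOOOOOO
r16=10000: O               O
r17=10001: OO              OO
r18=10010: O O             O O
r19=10011: OOOO            OOOO
r20=10100: O   O           O   O
r21=10101: OO  OO          OO  OO
r22=10110: O O O O         O O O O
r23=10111: OOOOOOOO        OOOOOOOO
r24=11000: O       O       O       O
r25=11001: OO      OO      OO      OO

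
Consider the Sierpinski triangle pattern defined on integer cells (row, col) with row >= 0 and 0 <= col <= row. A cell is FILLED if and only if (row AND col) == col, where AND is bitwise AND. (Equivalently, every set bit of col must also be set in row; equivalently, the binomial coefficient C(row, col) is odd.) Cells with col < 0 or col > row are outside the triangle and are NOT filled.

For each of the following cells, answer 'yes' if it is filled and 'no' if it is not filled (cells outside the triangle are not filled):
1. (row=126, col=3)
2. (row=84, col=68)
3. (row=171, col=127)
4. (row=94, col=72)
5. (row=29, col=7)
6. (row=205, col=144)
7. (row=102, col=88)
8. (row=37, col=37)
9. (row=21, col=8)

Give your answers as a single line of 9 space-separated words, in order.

Answer: no yes no yes no no no yes no

Derivation:
(126,3): row=0b1111110, col=0b11, row AND col = 0b10 = 2; 2 != 3 -> empty
(84,68): row=0b1010100, col=0b1000100, row AND col = 0b1000100 = 68; 68 == 68 -> filled
(171,127): row=0b10101011, col=0b1111111, row AND col = 0b101011 = 43; 43 != 127 -> empty
(94,72): row=0b1011110, col=0b1001000, row AND col = 0b1001000 = 72; 72 == 72 -> filled
(29,7): row=0b11101, col=0b111, row AND col = 0b101 = 5; 5 != 7 -> empty
(205,144): row=0b11001101, col=0b10010000, row AND col = 0b10000000 = 128; 128 != 144 -> empty
(102,88): row=0b1100110, col=0b1011000, row AND col = 0b1000000 = 64; 64 != 88 -> empty
(37,37): row=0b100101, col=0b100101, row AND col = 0b100101 = 37; 37 == 37 -> filled
(21,8): row=0b10101, col=0b1000, row AND col = 0b0 = 0; 0 != 8 -> empty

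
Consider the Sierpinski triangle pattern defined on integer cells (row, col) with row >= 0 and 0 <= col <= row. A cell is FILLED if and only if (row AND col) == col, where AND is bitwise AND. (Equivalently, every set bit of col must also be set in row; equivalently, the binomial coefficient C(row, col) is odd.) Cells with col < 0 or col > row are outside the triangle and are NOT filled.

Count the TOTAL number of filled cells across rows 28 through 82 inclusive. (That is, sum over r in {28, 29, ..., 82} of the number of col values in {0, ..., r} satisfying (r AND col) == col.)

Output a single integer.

Answer: 740

Derivation:
r28=11100 pc3: +8 =8
r29=11101 pc4: +16 =24
r30=11110 pc4: +16 =40
r31=11111 pc5: +32 =72
r32=100000 pc1: +2 =74
r33=100001 pc2: +4 =78
r34=100010 pc2: +4 =82
r35=100011 pc3: +8 =90
r36=100100 pc2: +4 =94
r37=100101 pc3: +8 =102
r38=100110 pc3: +8 =110
r39=100111 pc4: +16 =126
r40=101000 pc2: +4 =130
r41=101001 pc3: +8 =138
r42=101010 pc3: +8 =146
r43=101011 pc4: +16 =162
r44=101100 pc3: +8 =170
r45=101101 pc4: +16 =186
r46=101110 pc4: +16 =202
r47=101111 pc5: +32 =234
r48=110000 pc2: +4 =238
r49=110001 pc3: +8 =246
r50=110010 pc3: +8 =254
r51=110011 pc4: +16 =270
r52=110100 pc3: +8 =278
r53=110101 pc4: +16 =294
r54=110110 pc4: +16 =310
r55=110111 pc5: +32 =342
r56=111000 pc3: +8 =350
r57=111001 pc4: +16 =366
r58=111010 pc4: +16 =382
r59=111011 pc5: +32 =414
r60=111100 pc4: +16 =430
r61=111101 pc5: +32 =462
r62=111110 pc5: +32 =494
r63=111111 pc6: +64 =558
r64=1000000 pc1: +2 =560
r65=1000001 pc2: +4 =564
r66=1000010 pc2: +4 =568
r67=1000011 pc3: +8 =576
r68=1000100 pc2: +4 =580
r69=1000101 pc3: +8 =588
r70=1000110 pc3: +8 =596
r71=1000111 pc4: +16 =612
r72=1001000 pc2: +4 =616
r73=1001001 pc3: +8 =624
r74=1001010 pc3: +8 =632
r75=1001011 pc4: +16 =648
r76=1001100 pc3: +8 =656
r77=1001101 pc4: +16 =672
r78=1001110 pc4: +16 =688
r79=1001111 pc5: +32 =720
r80=1010000 pc2: +4 =724
r81=1010001 pc3: +8 =732
r82=1010010 pc3: +8 =740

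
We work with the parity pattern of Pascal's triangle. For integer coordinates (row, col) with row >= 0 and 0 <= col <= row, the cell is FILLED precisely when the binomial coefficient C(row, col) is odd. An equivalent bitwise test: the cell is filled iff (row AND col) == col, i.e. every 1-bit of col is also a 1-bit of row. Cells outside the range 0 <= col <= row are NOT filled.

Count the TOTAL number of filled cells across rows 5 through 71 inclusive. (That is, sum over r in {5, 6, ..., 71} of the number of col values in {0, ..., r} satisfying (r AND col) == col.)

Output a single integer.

r5=101 pc2: +4 =4
r6=110 pc2: +4 =8
r7=111 pc3: +8 =16
r8=1000 pc1: +2 =18
r9=1001 pc2: +4 =22
r10=1010 pc2: +4 =26
r11=1011 pc3: +8 =34
r12=1100 pc2: +4 =38
r13=1101 pc3: +8 =46
r14=1110 pc3: +8 =54
r15=1111 pc4: +16 =70
r16=10000 pc1: +2 =72
r17=10001 pc2: +4 =76
r18=10010 pc2: +4 =80
r19=10011 pc3: +8 =88
r20=10100 pc2: +4 =92
r21=10101 pc3: +8 =100
r22=10110 pc3: +8 =108
r23=10111 pc4: +16 =124
r24=11000 pc2: +4 =128
r25=11001 pc3: +8 =136
r26=11010 pc3: +8 =144
r27=11011 pc4: +16 =160
r28=11100 pc3: +8 =168
r29=11101 pc4: +16 =184
r30=11110 pc4: +16 =200
r31=11111 pc5: +32 =232
r32=100000 pc1: +2 =234
r33=100001 pc2: +4 =238
r34=100010 pc2: +4 =242
r35=100011 pc3: +8 =250
r36=100100 pc2: +4 =254
r37=100101 pc3: +8 =262
r38=100110 pc3: +8 =270
r39=100111 pc4: +16 =286
r40=101000 pc2: +4 =290
r41=101001 pc3: +8 =298
r42=101010 pc3: +8 =306
r43=101011 pc4: +16 =322
r44=101100 pc3: +8 =330
r45=101101 pc4: +16 =346
r46=101110 pc4: +16 =362
r47=101111 pc5: +32 =394
r48=110000 pc2: +4 =398
r49=110001 pc3: +8 =406
r50=110010 pc3: +8 =414
r51=110011 pc4: +16 =430
r52=110100 pc3: +8 =438
r53=110101 pc4: +16 =454
r54=110110 pc4: +16 =470
r55=110111 pc5: +32 =502
r56=111000 pc3: +8 =510
r57=111001 pc4: +16 =526
r58=111010 pc4: +16 =542
r59=111011 pc5: +32 =574
r60=111100 pc4: +16 =590
r61=111101 pc5: +32 =622
r62=111110 pc5: +32 =654
r63=111111 pc6: +64 =718
r64=1000000 pc1: +2 =720
r65=1000001 pc2: +4 =724
r66=1000010 pc2: +4 =728
r67=1000011 pc3: +8 =736
r68=1000100 pc2: +4 =740
r69=1000101 pc3: +8 =748
r70=1000110 pc3: +8 =756
r71=1000111 pc4: +16 =772

Answer: 772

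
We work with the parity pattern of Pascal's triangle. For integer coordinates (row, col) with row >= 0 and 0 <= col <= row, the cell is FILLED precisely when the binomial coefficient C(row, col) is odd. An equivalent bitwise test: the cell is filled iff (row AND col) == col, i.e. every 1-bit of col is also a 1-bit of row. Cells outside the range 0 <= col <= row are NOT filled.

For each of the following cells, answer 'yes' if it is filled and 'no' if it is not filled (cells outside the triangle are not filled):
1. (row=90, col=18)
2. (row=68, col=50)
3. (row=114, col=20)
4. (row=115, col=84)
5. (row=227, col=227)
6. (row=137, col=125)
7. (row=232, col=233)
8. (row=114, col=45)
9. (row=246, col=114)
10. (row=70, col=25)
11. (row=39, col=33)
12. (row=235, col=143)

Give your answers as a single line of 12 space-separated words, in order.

Answer: yes no no no yes no no no yes no yes no

Derivation:
(90,18): row=0b1011010, col=0b10010, row AND col = 0b10010 = 18; 18 == 18 -> filled
(68,50): row=0b1000100, col=0b110010, row AND col = 0b0 = 0; 0 != 50 -> empty
(114,20): row=0b1110010, col=0b10100, row AND col = 0b10000 = 16; 16 != 20 -> empty
(115,84): row=0b1110011, col=0b1010100, row AND col = 0b1010000 = 80; 80 != 84 -> empty
(227,227): row=0b11100011, col=0b11100011, row AND col = 0b11100011 = 227; 227 == 227 -> filled
(137,125): row=0b10001001, col=0b1111101, row AND col = 0b1001 = 9; 9 != 125 -> empty
(232,233): col outside [0, 232] -> not filled
(114,45): row=0b1110010, col=0b101101, row AND col = 0b100000 = 32; 32 != 45 -> empty
(246,114): row=0b11110110, col=0b1110010, row AND col = 0b1110010 = 114; 114 == 114 -> filled
(70,25): row=0b1000110, col=0b11001, row AND col = 0b0 = 0; 0 != 25 -> empty
(39,33): row=0b100111, col=0b100001, row AND col = 0b100001 = 33; 33 == 33 -> filled
(235,143): row=0b11101011, col=0b10001111, row AND col = 0b10001011 = 139; 139 != 143 -> empty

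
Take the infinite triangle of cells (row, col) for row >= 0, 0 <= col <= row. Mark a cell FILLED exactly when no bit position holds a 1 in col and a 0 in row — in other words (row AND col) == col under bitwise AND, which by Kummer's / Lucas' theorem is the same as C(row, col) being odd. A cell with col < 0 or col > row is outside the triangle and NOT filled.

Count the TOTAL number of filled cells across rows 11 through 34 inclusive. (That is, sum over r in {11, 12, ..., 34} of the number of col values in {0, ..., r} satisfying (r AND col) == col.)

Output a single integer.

r11=1011 pc3: +8 =8
r12=1100 pc2: +4 =12
r13=1101 pc3: +8 =20
r14=1110 pc3: +8 =28
r15=1111 pc4: +16 =44
r16=10000 pc1: +2 =46
r17=10001 pc2: +4 =50
r18=10010 pc2: +4 =54
r19=10011 pc3: +8 =62
r20=10100 pc2: +4 =66
r21=10101 pc3: +8 =74
r22=10110 pc3: +8 =82
r23=10111 pc4: +16 =98
r24=11000 pc2: +4 =102
r25=11001 pc3: +8 =110
r26=11010 pc3: +8 =118
r27=11011 pc4: +16 =134
r28=11100 pc3: +8 =142
r29=11101 pc4: +16 =158
r30=11110 pc4: +16 =174
r31=11111 pc5: +32 =206
r32=100000 pc1: +2 =208
r33=100001 pc2: +4 =212
r34=100010 pc2: +4 =216

Answer: 216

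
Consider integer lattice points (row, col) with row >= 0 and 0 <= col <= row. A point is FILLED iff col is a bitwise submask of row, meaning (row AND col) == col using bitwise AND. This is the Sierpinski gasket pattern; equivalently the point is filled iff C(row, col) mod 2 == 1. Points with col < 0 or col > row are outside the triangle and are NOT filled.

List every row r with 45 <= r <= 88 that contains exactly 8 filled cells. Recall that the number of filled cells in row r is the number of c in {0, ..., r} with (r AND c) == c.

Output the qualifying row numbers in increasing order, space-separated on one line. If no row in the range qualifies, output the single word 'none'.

Row r has 2^popcount(r) filled cells, so we need popcount(r) = log2(8) = 3.
Scan r = 45..88 and keep those with exactly 3 one-bits:
r=45=101101 popcount=4 -> skip
r=46=101110 popcount=4 -> skip
r=47=101111 popcount=5 -> skip
r=48=110000 popcount=2 -> skip
r=49=110001 popcount=3 -> KEEP
r=50=110010 popcount=3 -> KEEP
r=51=110011 popcount=4 -> skip
r=52=110100 popcount=3 -> KEEP
r=53=110101 popcount=4 -> skip
r=54=110110 popcount=4 -> skip
r=55=110111 popcount=5 -> skip
r=56=111000 popcount=3 -> KEEP
r=57=111001 popcount=4 -> skip
r=58=111010 popcount=4 -> skip
r=59=111011 popcount=5 -> skip
r=60=111100 popcount=4 -> skip
r=61=111101 popcount=5 -> skip
r=62=111110 popcount=5 -> skip
r=63=111111 popcount=6 -> skip
r=64=1000000 popcount=1 -> skip
r=65=1000001 popcount=2 -> skip
r=66=1000010 popcount=2 -> skip
r=67=1000011 popcount=3 -> KEEP
r=68=1000100 popcount=2 -> skip
r=69=1000101 popcount=3 -> KEEP
r=70=1000110 popcount=3 -> KEEP
r=71=1000111 popcount=4 -> skip
r=72=1001000 popcount=2 -> skip
r=73=1001001 popcount=3 -> KEEP
r=74=1001010 popcount=3 -> KEEP
r=75=1001011 popcount=4 -> skip
r=76=1001100 popcount=3 -> KEEP
r=77=1001101 popcount=4 -> skip
r=78=1001110 popcount=4 -> skip
r=79=1001111 popcount=5 -> skip
r=80=1010000 popcount=2 -> skip
r=81=1010001 popcount=3 -> KEEP
r=82=1010010 popcount=3 -> KEEP
r=83=1010011 popcount=4 -> skip
r=84=1010100 popcount=3 -> KEEP
r=85=1010101 popcount=4 -> skip
r=86=1010110 popcount=4 -> skip
r=87=1010111 popcount=5 -> skip
r=88=1011000 popcount=3 -> KEEP
Kept rows: 49 50 52 56 67 69 70 73 74 76 81 82 84 88

Answer: 49 50 52 56 67 69 70 73 74 76 81 82 84 88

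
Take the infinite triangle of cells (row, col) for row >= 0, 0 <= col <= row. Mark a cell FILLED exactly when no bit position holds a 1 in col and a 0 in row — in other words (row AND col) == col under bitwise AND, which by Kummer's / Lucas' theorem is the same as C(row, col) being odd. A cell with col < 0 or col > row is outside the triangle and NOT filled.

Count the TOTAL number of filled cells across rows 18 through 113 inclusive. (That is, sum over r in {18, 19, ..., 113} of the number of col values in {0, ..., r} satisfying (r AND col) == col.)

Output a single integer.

Answer: 1476

Derivation:
r18=10010 pc2: +4 =4
r19=10011 pc3: +8 =12
r20=10100 pc2: +4 =16
r21=10101 pc3: +8 =24
r22=10110 pc3: +8 =32
r23=10111 pc4: +16 =48
r24=11000 pc2: +4 =52
r25=11001 pc3: +8 =60
r26=11010 pc3: +8 =68
r27=11011 pc4: +16 =84
r28=11100 pc3: +8 =92
r29=11101 pc4: +16 =108
r30=11110 pc4: +16 =124
r31=11111 pc5: +32 =156
r32=100000 pc1: +2 =158
r33=100001 pc2: +4 =162
r34=100010 pc2: +4 =166
r35=100011 pc3: +8 =174
r36=100100 pc2: +4 =178
r37=100101 pc3: +8 =186
r38=100110 pc3: +8 =194
r39=100111 pc4: +16 =210
r40=101000 pc2: +4 =214
r41=101001 pc3: +8 =222
r42=101010 pc3: +8 =230
r43=101011 pc4: +16 =246
r44=101100 pc3: +8 =254
r45=101101 pc4: +16 =270
r46=101110 pc4: +16 =286
r47=101111 pc5: +32 =318
r48=110000 pc2: +4 =322
r49=110001 pc3: +8 =330
r50=110010 pc3: +8 =338
r51=110011 pc4: +16 =354
r52=110100 pc3: +8 =362
r53=110101 pc4: +16 =378
r54=110110 pc4: +16 =394
r55=110111 pc5: +32 =426
r56=111000 pc3: +8 =434
r57=111001 pc4: +16 =450
r58=111010 pc4: +16 =466
r59=111011 pc5: +32 =498
r60=111100 pc4: +16 =514
r61=111101 pc5: +32 =546
r62=111110 pc5: +32 =578
r63=111111 pc6: +64 =642
r64=1000000 pc1: +2 =644
r65=1000001 pc2: +4 =648
r66=1000010 pc2: +4 =652
r67=1000011 pc3: +8 =660
r68=1000100 pc2: +4 =664
r69=1000101 pc3: +8 =672
r70=1000110 pc3: +8 =680
r71=1000111 pc4: +16 =696
r72=1001000 pc2: +4 =700
r73=1001001 pc3: +8 =708
r74=1001010 pc3: +8 =716
r75=1001011 pc4: +16 =732
r76=1001100 pc3: +8 =740
r77=1001101 pc4: +16 =756
r78=1001110 pc4: +16 =772
r79=1001111 pc5: +32 =804
r80=1010000 pc2: +4 =808
r81=1010001 pc3: +8 =816
r82=1010010 pc3: +8 =824
r83=1010011 pc4: +16 =840
r84=1010100 pc3: +8 =848
r85=1010101 pc4: +16 =864
r86=1010110 pc4: +16 =880
r87=1010111 pc5: +32 =912
r88=1011000 pc3: +8 =920
r89=1011001 pc4: +16 =936
r90=1011010 pc4: +16 =952
r91=1011011 pc5: +32 =984
r92=1011100 pc4: +16 =1000
r93=1011101 pc5: +32 =1032
r94=1011110 pc5: +32 =1064
r95=1011111 pc6: +64 =1128
r96=1100000 pc2: +4 =1132
r97=1100001 pc3: +8 =1140
r98=1100010 pc3: +8 =1148
r99=1100011 pc4: +16 =1164
r100=1100100 pc3: +8 =1172
r101=1100101 pc4: +16 =1188
r102=1100110 pc4: +16 =1204
r103=1100111 pc5: +32 =1236
r104=1101000 pc3: +8 =1244
r105=1101001 pc4: +16 =1260
r106=1101010 pc4: +16 =1276
r107=1101011 pc5: +32 =1308
r108=1101100 pc4: +16 =1324
r109=1101101 pc5: +32 =1356
r110=1101110 pc5: +32 =1388
r111=1101111 pc6: +64 =1452
r112=1110000 pc3: +8 =1460
r113=1110001 pc4: +16 =1476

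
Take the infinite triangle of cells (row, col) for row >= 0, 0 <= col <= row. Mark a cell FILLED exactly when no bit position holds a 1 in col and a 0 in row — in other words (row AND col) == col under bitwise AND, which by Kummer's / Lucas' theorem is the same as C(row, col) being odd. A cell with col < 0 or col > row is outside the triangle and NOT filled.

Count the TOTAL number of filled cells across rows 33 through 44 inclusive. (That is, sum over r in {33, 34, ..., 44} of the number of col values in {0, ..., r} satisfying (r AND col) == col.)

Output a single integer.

r33=100001 pc2: +4 =4
r34=100010 pc2: +4 =8
r35=100011 pc3: +8 =16
r36=100100 pc2: +4 =20
r37=100101 pc3: +8 =28
r38=100110 pc3: +8 =36
r39=100111 pc4: +16 =52
r40=101000 pc2: +4 =56
r41=101001 pc3: +8 =64
r42=101010 pc3: +8 =72
r43=101011 pc4: +16 =88
r44=101100 pc3: +8 =96

Answer: 96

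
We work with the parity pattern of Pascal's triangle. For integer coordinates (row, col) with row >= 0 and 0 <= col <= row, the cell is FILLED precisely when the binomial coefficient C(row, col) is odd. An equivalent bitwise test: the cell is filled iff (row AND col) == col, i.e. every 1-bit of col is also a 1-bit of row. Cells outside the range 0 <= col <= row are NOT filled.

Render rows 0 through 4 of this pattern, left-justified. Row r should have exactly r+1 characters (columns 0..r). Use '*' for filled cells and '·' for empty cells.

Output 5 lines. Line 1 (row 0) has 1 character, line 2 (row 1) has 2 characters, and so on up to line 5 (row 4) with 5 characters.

r0=0: *
r1=1: **
r2=10: *·*
r3=11: ****
r4=100: *···*

Answer: *
**
*·*
****
*···*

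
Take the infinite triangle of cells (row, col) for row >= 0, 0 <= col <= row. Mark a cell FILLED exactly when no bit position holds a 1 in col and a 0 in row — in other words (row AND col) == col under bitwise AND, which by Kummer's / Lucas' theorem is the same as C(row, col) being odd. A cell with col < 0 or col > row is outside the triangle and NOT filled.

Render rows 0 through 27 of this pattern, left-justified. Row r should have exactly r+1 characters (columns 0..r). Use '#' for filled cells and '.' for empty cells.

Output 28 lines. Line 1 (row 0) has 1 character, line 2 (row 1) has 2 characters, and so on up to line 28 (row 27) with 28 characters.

Answer: #
##
#.#
####
#...#
##..##
#.#.#.#
########
#.......#
##......##
#.#.....#.#
####....####
#...#...#...#
##..##..##..##
#.#.#.#.#.#.#.#
################
#...............#
##..............##
#.#.............#.#
####............####
#...#...........#...#
##..##..........##..##
#.#.#.#.........#.#.#.#
########........########
#.......#.......#.......#
##......##......##......##
#.#.....#.#.....#.#.....#.#
####....####....####....####

Derivation:
r0=0: #
r1=1: ##
r2=10: #.#
r3=11: ####
r4=100: #...#
r5=101: ##..##
r6=110: #.#.#.#
r7=111: ########
r8=1000: #.......#
r9=1001: ##......##
r10=1010: #.#.....#.#
r11=1011: ####....####
r12=1100: #...#...#...#
r13=1101: ##..##..##..##
r14=1110: #.#.#.#.#.#.#.#
r15=1111: ################
r16=10000: #...............#
r17=10001: ##..............##
r18=10010: #.#.............#.#
r19=10011: ####............####
r20=10100: #...#...........#...#
r21=10101: ##..##..........##..##
r22=10110: #.#.#.#.........#.#.#.#
r23=10111: ########........########
r24=11000: #.......#.......#.......#
r25=11001: ##......##......##......##
r26=11010: #.#.....#.#.....#.#.....#.#
r27=11011: ####....####....####....####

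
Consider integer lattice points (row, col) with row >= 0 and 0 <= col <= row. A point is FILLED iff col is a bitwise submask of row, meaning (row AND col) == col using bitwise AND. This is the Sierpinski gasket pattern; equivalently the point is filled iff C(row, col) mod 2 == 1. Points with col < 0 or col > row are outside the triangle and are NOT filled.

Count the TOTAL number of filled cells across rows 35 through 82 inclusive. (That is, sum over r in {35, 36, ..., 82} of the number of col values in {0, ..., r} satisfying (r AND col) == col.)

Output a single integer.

r35=100011 pc3: +8 =8
r36=100100 pc2: +4 =12
r37=100101 pc3: +8 =20
r38=100110 pc3: +8 =28
r39=100111 pc4: +16 =44
r40=101000 pc2: +4 =48
r41=101001 pc3: +8 =56
r42=101010 pc3: +8 =64
r43=101011 pc4: +16 =80
r44=101100 pc3: +8 =88
r45=101101 pc4: +16 =104
r46=101110 pc4: +16 =120
r47=101111 pc5: +32 =152
r48=110000 pc2: +4 =156
r49=110001 pc3: +8 =164
r50=110010 pc3: +8 =172
r51=110011 pc4: +16 =188
r52=110100 pc3: +8 =196
r53=110101 pc4: +16 =212
r54=110110 pc4: +16 =228
r55=110111 pc5: +32 =260
r56=111000 pc3: +8 =268
r57=111001 pc4: +16 =284
r58=111010 pc4: +16 =300
r59=111011 pc5: +32 =332
r60=111100 pc4: +16 =348
r61=111101 pc5: +32 =380
r62=111110 pc5: +32 =412
r63=111111 pc6: +64 =476
r64=1000000 pc1: +2 =478
r65=1000001 pc2: +4 =482
r66=1000010 pc2: +4 =486
r67=1000011 pc3: +8 =494
r68=1000100 pc2: +4 =498
r69=1000101 pc3: +8 =506
r70=1000110 pc3: +8 =514
r71=1000111 pc4: +16 =530
r72=1001000 pc2: +4 =534
r73=1001001 pc3: +8 =542
r74=1001010 pc3: +8 =550
r75=1001011 pc4: +16 =566
r76=1001100 pc3: +8 =574
r77=1001101 pc4: +16 =590
r78=1001110 pc4: +16 =606
r79=1001111 pc5: +32 =638
r80=1010000 pc2: +4 =642
r81=1010001 pc3: +8 =650
r82=1010010 pc3: +8 =658

Answer: 658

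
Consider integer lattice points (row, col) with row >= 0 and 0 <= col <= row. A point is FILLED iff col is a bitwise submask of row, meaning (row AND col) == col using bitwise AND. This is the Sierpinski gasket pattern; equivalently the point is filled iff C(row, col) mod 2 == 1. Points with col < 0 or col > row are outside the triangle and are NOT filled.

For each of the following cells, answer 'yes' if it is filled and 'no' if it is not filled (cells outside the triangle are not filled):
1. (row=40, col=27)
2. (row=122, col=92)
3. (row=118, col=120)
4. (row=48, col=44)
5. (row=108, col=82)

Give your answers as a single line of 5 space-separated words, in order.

Answer: no no no no no

Derivation:
(40,27): row=0b101000, col=0b11011, row AND col = 0b1000 = 8; 8 != 27 -> empty
(122,92): row=0b1111010, col=0b1011100, row AND col = 0b1011000 = 88; 88 != 92 -> empty
(118,120): col outside [0, 118] -> not filled
(48,44): row=0b110000, col=0b101100, row AND col = 0b100000 = 32; 32 != 44 -> empty
(108,82): row=0b1101100, col=0b1010010, row AND col = 0b1000000 = 64; 64 != 82 -> empty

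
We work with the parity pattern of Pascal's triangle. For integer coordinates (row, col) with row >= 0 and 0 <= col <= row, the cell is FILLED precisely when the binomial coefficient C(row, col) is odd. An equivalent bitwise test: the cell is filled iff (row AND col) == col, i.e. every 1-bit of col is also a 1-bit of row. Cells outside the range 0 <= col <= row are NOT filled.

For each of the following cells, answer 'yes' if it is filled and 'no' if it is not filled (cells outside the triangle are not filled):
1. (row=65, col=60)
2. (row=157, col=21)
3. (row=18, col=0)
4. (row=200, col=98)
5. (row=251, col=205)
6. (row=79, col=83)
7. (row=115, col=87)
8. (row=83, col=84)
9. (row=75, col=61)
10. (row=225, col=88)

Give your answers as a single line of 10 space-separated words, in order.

(65,60): row=0b1000001, col=0b111100, row AND col = 0b0 = 0; 0 != 60 -> empty
(157,21): row=0b10011101, col=0b10101, row AND col = 0b10101 = 21; 21 == 21 -> filled
(18,0): row=0b10010, col=0b0, row AND col = 0b0 = 0; 0 == 0 -> filled
(200,98): row=0b11001000, col=0b1100010, row AND col = 0b1000000 = 64; 64 != 98 -> empty
(251,205): row=0b11111011, col=0b11001101, row AND col = 0b11001001 = 201; 201 != 205 -> empty
(79,83): col outside [0, 79] -> not filled
(115,87): row=0b1110011, col=0b1010111, row AND col = 0b1010011 = 83; 83 != 87 -> empty
(83,84): col outside [0, 83] -> not filled
(75,61): row=0b1001011, col=0b111101, row AND col = 0b1001 = 9; 9 != 61 -> empty
(225,88): row=0b11100001, col=0b1011000, row AND col = 0b1000000 = 64; 64 != 88 -> empty

Answer: no yes yes no no no no no no no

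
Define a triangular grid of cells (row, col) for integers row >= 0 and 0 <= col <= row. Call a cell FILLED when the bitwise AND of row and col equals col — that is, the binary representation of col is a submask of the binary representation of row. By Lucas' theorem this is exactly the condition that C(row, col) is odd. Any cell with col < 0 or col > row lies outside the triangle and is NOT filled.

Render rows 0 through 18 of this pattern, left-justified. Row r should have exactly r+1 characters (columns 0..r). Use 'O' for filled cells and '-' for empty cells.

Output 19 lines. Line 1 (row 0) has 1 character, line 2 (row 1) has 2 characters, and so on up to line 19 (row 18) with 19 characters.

Answer: O
OO
O-O
OOOO
O---O
OO--OO
O-O-O-O
OOOOOOOO
O-------O
OO------OO
O-O-----O-O
OOOO----OOOO
O---O---O---O
OO--OO--OO--OO
O-O-O-O-O-O-O-O
OOOOOOOOOOOOOOOO
O---------------O
OO--------------OO
O-O-------------O-O

Derivation:
r0=0: O
r1=1: OO
r2=10: O-O
r3=11: OOOO
r4=100: O---O
r5=101: OO--OO
r6=110: O-O-O-O
r7=111: OOOOOOOO
r8=1000: O-------O
r9=1001: OO------OO
r10=1010: O-O-----O-O
r11=1011: OOOO----OOOO
r12=1100: O---O---O---O
r13=1101: OO--OO--OO--OO
r14=1110: O-O-O-O-O-O-O-O
r15=1111: OOOOOOOOOOOOOOOO
r16=10000: O---------------O
r17=10001: OO--------------OO
r18=10010: O-O-------------O-O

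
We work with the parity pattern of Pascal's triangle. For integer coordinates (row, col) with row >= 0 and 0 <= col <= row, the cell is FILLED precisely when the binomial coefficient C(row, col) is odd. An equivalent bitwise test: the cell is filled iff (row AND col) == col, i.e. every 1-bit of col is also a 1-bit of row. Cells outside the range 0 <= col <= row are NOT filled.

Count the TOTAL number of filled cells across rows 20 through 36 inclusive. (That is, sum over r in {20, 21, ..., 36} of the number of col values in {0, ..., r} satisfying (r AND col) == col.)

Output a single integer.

r20=10100 pc2: +4 =4
r21=10101 pc3: +8 =12
r22=10110 pc3: +8 =20
r23=10111 pc4: +16 =36
r24=11000 pc2: +4 =40
r25=11001 pc3: +8 =48
r26=11010 pc3: +8 =56
r27=11011 pc4: +16 =72
r28=11100 pc3: +8 =80
r29=11101 pc4: +16 =96
r30=11110 pc4: +16 =112
r31=11111 pc5: +32 =144
r32=100000 pc1: +2 =146
r33=100001 pc2: +4 =150
r34=100010 pc2: +4 =154
r35=100011 pc3: +8 =162
r36=100100 pc2: +4 =166

Answer: 166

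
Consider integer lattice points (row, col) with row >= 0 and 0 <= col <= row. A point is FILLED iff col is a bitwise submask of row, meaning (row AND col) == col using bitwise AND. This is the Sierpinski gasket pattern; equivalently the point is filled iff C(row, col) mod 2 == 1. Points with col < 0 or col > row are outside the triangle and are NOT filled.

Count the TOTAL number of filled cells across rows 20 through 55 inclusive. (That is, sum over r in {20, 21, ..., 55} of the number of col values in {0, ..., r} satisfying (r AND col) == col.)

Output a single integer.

r20=10100 pc2: +4 =4
r21=10101 pc3: +8 =12
r22=10110 pc3: +8 =20
r23=10111 pc4: +16 =36
r24=11000 pc2: +4 =40
r25=11001 pc3: +8 =48
r26=11010 pc3: +8 =56
r27=11011 pc4: +16 =72
r28=11100 pc3: +8 =80
r29=11101 pc4: +16 =96
r30=11110 pc4: +16 =112
r31=11111 pc5: +32 =144
r32=100000 pc1: +2 =146
r33=100001 pc2: +4 =150
r34=100010 pc2: +4 =154
r35=100011 pc3: +8 =162
r36=100100 pc2: +4 =166
r37=100101 pc3: +8 =174
r38=100110 pc3: +8 =182
r39=100111 pc4: +16 =198
r40=101000 pc2: +4 =202
r41=101001 pc3: +8 =210
r42=101010 pc3: +8 =218
r43=101011 pc4: +16 =234
r44=101100 pc3: +8 =242
r45=101101 pc4: +16 =258
r46=101110 pc4: +16 =274
r47=101111 pc5: +32 =306
r48=110000 pc2: +4 =310
r49=110001 pc3: +8 =318
r50=110010 pc3: +8 =326
r51=110011 pc4: +16 =342
r52=110100 pc3: +8 =350
r53=110101 pc4: +16 =366
r54=110110 pc4: +16 =382
r55=110111 pc5: +32 =414

Answer: 414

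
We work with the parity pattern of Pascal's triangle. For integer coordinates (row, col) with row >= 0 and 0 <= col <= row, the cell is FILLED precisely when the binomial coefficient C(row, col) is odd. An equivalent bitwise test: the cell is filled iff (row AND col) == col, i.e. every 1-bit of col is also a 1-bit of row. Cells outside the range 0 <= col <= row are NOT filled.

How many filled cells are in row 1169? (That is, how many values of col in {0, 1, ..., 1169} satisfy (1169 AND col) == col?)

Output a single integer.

Answer: 16

Derivation:
1169 in binary = 10010010001
popcount(1169) = number of 1-bits in 10010010001 = 4
A col c satisfies (1169 AND c) == c iff every set bit of c is also set in 1169; each of the 4 set bits of 1169 can independently be on or off in c.
count = 2^4 = 16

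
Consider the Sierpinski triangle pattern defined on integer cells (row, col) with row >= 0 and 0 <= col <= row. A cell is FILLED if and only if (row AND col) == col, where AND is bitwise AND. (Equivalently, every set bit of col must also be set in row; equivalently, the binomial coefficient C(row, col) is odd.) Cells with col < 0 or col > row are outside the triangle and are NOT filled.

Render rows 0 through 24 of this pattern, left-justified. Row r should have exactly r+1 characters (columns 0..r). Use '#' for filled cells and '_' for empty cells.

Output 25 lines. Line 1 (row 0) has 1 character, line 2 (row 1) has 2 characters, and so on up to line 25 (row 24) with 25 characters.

r0=0: #
r1=1: ##
r2=10: #_#
r3=11: ####
r4=100: #___#
r5=101: ##__##
r6=110: #_#_#_#
r7=111: ########
r8=1000: #_______#
r9=1001: ##______##
r10=1010: #_#_____#_#
r11=1011: ####____####
r12=1100: #___#___#___#
r13=1101: ##__##__##__##
r14=1110: #_#_#_#_#_#_#_#
r15=1111: ################
r16=10000: #_______________#
r17=10001: ##______________##
r18=10010: #_#_____________#_#
r19=10011: ####____________####
r20=10100: #___#___________#___#
r21=10101: ##__##__________##__##
r22=10110: #_#_#_#_________#_#_#_#
r23=10111: ########________########
r24=11000: #_______#_______#_______#

Answer: #
##
#_#
####
#___#
##__##
#_#_#_#
########
#_______#
##______##
#_#_____#_#
####____####
#___#___#___#
##__##__##__##
#_#_#_#_#_#_#_#
################
#_______________#
##______________##
#_#_____________#_#
####____________####
#___#___________#___#
##__##__________##__##
#_#_#_#_________#_#_#_#
########________########
#_______#_______#_______#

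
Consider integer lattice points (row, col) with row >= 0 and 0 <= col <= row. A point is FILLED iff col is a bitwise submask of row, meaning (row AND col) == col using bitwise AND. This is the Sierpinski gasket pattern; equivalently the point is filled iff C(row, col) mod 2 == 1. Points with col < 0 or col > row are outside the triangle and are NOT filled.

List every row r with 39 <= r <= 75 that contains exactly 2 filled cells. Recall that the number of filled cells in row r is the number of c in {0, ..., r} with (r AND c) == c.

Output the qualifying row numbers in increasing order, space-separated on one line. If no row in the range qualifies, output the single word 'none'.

Row r has 2^popcount(r) filled cells, so we need popcount(r) = log2(2) = 1.
Scan r = 39..75 and keep those with exactly 1 one-bits:
r=39=100111 popcount=4 -> skip
r=40=101000 popcount=2 -> skip
r=41=101001 popcount=3 -> skip
r=42=101010 popcount=3 -> skip
r=43=101011 popcount=4 -> skip
r=44=101100 popcount=3 -> skip
r=45=101101 popcount=4 -> skip
r=46=101110 popcount=4 -> skip
r=47=101111 popcount=5 -> skip
r=48=110000 popcount=2 -> skip
r=49=110001 popcount=3 -> skip
r=50=110010 popcount=3 -> skip
r=51=110011 popcount=4 -> skip
r=52=110100 popcount=3 -> skip
r=53=110101 popcount=4 -> skip
r=54=110110 popcount=4 -> skip
r=55=110111 popcount=5 -> skip
r=56=111000 popcount=3 -> skip
r=57=111001 popcount=4 -> skip
r=58=111010 popcount=4 -> skip
r=59=111011 popcount=5 -> skip
r=60=111100 popcount=4 -> skip
r=61=111101 popcount=5 -> skip
r=62=111110 popcount=5 -> skip
r=63=111111 popcount=6 -> skip
r=64=1000000 popcount=1 -> KEEP
r=65=1000001 popcount=2 -> skip
r=66=1000010 popcount=2 -> skip
r=67=1000011 popcount=3 -> skip
r=68=1000100 popcount=2 -> skip
r=69=1000101 popcount=3 -> skip
r=70=1000110 popcount=3 -> skip
r=71=1000111 popcount=4 -> skip
r=72=1001000 popcount=2 -> skip
r=73=1001001 popcount=3 -> skip
r=74=1001010 popcount=3 -> skip
r=75=1001011 popcount=4 -> skip
Kept rows: 64

Answer: 64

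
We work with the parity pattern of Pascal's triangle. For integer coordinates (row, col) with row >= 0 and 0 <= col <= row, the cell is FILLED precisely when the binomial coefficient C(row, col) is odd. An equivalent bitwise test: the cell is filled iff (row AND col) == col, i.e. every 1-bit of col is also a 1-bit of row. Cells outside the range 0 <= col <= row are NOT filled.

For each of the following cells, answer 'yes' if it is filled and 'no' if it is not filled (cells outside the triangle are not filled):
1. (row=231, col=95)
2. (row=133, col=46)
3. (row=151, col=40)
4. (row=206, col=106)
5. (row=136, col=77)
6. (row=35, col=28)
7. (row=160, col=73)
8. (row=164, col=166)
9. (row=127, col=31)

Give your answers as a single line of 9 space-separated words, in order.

(231,95): row=0b11100111, col=0b1011111, row AND col = 0b1000111 = 71; 71 != 95 -> empty
(133,46): row=0b10000101, col=0b101110, row AND col = 0b100 = 4; 4 != 46 -> empty
(151,40): row=0b10010111, col=0b101000, row AND col = 0b0 = 0; 0 != 40 -> empty
(206,106): row=0b11001110, col=0b1101010, row AND col = 0b1001010 = 74; 74 != 106 -> empty
(136,77): row=0b10001000, col=0b1001101, row AND col = 0b1000 = 8; 8 != 77 -> empty
(35,28): row=0b100011, col=0b11100, row AND col = 0b0 = 0; 0 != 28 -> empty
(160,73): row=0b10100000, col=0b1001001, row AND col = 0b0 = 0; 0 != 73 -> empty
(164,166): col outside [0, 164] -> not filled
(127,31): row=0b1111111, col=0b11111, row AND col = 0b11111 = 31; 31 == 31 -> filled

Answer: no no no no no no no no yes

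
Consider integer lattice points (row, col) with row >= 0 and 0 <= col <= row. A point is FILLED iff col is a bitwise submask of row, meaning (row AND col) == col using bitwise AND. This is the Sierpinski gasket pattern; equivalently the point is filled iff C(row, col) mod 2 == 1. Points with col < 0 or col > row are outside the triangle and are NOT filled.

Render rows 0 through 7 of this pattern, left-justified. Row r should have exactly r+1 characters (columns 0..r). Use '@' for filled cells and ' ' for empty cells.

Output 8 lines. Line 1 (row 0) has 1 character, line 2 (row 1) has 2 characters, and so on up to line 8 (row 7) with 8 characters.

Answer: @
@@
@ @
@@@@
@   @
@@  @@
@ @ @ @
@@@@@@@@

Derivation:
r0=0: @
r1=1: @@
r2=10: @ @
r3=11: @@@@
r4=100: @   @
r5=101: @@  @@
r6=110: @ @ @ @
r7=111: @@@@@@@@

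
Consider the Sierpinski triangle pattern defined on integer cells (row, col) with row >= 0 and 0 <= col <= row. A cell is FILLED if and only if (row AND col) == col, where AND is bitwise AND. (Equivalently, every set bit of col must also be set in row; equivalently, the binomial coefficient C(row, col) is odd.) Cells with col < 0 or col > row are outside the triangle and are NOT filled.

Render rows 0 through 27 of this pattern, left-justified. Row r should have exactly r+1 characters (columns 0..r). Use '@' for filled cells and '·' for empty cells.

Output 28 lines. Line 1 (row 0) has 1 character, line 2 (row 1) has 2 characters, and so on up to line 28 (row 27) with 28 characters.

Answer: @
@@
@·@
@@@@
@···@
@@··@@
@·@·@·@
@@@@@@@@
@·······@
@@······@@
@·@·····@·@
@@@@····@@@@
@···@···@···@
@@··@@··@@··@@
@·@·@·@·@·@·@·@
@@@@@@@@@@@@@@@@
@···············@
@@··············@@
@·@·············@·@
@@@@············@@@@
@···@···········@···@
@@··@@··········@@··@@
@·@·@·@·········@·@·@·@
@@@@@@@@········@@@@@@@@
@·······@·······@·······@
@@······@@······@@······@@
@·@·····@·@·····@·@·····@·@
@@@@····@@@@····@@@@····@@@@

Derivation:
r0=0: @
r1=1: @@
r2=10: @·@
r3=11: @@@@
r4=100: @···@
r5=101: @@··@@
r6=110: @·@·@·@
r7=111: @@@@@@@@
r8=1000: @·······@
r9=1001: @@······@@
r10=1010: @·@·····@·@
r11=1011: @@@@····@@@@
r12=1100: @···@···@···@
r13=1101: @@··@@··@@··@@
r14=1110: @·@·@·@·@·@·@·@
r15=1111: @@@@@@@@@@@@@@@@
r16=10000: @···············@
r17=10001: @@··············@@
r18=10010: @·@·············@·@
r19=10011: @@@@············@@@@
r20=10100: @···@···········@···@
r21=10101: @@··@@··········@@··@@
r22=10110: @·@·@·@·········@·@·@·@
r23=10111: @@@@@@@@········@@@@@@@@
r24=11000: @·······@·······@·······@
r25=11001: @@······@@······@@······@@
r26=11010: @·@·····@·@·····@·@·····@·@
r27=11011: @@@@····@@@@····@@@@····@@@@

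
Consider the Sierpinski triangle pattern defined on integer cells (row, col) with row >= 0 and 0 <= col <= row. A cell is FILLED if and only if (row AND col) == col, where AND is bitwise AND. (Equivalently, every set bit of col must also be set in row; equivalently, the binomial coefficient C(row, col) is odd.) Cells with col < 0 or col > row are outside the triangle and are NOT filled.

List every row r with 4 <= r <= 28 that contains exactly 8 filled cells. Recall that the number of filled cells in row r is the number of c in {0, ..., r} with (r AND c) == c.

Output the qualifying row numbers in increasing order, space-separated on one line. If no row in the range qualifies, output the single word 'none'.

Answer: 7 11 13 14 19 21 22 25 26 28

Derivation:
Row r has 2^popcount(r) filled cells, so we need popcount(r) = log2(8) = 3.
Scan r = 4..28 and keep those with exactly 3 one-bits:
r=4=100 popcount=1 -> skip
r=5=101 popcount=2 -> skip
r=6=110 popcount=2 -> skip
r=7=111 popcount=3 -> KEEP
r=8=1000 popcount=1 -> skip
r=9=1001 popcount=2 -> skip
r=10=1010 popcount=2 -> skip
r=11=1011 popcount=3 -> KEEP
r=12=1100 popcount=2 -> skip
r=13=1101 popcount=3 -> KEEP
r=14=1110 popcount=3 -> KEEP
r=15=1111 popcount=4 -> skip
r=16=10000 popcount=1 -> skip
r=17=10001 popcount=2 -> skip
r=18=10010 popcount=2 -> skip
r=19=10011 popcount=3 -> KEEP
r=20=10100 popcount=2 -> skip
r=21=10101 popcount=3 -> KEEP
r=22=10110 popcount=3 -> KEEP
r=23=10111 popcount=4 -> skip
r=24=11000 popcount=2 -> skip
r=25=11001 popcount=3 -> KEEP
r=26=11010 popcount=3 -> KEEP
r=27=11011 popcount=4 -> skip
r=28=11100 popcount=3 -> KEEP
Kept rows: 7 11 13 14 19 21 22 25 26 28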